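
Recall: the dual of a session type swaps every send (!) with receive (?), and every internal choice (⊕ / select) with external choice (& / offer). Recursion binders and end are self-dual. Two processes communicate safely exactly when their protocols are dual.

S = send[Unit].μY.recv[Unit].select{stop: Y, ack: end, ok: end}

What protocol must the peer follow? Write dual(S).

recv[Unit].μY.send[Unit].offer{stop: Y, ack: end, ok: end}

send[Unit] → recv[Unit]
  μY → μY  (binder kept)
    recv[Unit] → send[Unit]
      select{stop,ack,ok} → offer{stop,ack,ok}  (internal→external)
        [stop]
          Y self-dual
        [ack]
          end self-dual
        [ok]
          end self-dual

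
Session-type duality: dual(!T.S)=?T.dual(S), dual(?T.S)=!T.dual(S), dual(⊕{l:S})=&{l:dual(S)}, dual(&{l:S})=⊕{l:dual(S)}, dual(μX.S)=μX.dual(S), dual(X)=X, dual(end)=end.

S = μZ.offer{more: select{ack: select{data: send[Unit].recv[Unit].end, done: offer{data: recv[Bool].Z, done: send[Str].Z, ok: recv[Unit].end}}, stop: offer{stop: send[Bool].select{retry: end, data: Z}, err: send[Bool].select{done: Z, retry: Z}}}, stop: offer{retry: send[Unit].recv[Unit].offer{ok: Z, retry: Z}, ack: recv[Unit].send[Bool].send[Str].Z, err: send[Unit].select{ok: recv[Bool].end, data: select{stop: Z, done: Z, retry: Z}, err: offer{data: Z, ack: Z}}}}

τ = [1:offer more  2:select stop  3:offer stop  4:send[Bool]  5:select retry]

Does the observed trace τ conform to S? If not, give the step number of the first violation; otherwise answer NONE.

NONE

@1 offer more  ok  now at select{ack: select{data: send[Unit].recv[Unit].end, done: offer{data: recv[Bool].μZ.…, done: send[Str].μZ.…, ok: recv[Unit].end}}, stop: offer{stop: send[Bool].select{retry: end, data: μZ.…}, err: send[Bool].select{done: μZ.…, retry: μZ.…}}}
@2 select stop  ok  now at offer{stop: send[Bool].select{retry: end, data: μZ.…}, err: send[Bool].select{done: μZ.…, retry: μZ.…}}
@3 offer stop  ok  now at send[Bool].select{retry: end, data: μZ.…}
@4 send[Bool]  ok  now at select{retry: end, data: μZ.…}
@5 select retry  ok  now at end
τ conforms to S (length 5)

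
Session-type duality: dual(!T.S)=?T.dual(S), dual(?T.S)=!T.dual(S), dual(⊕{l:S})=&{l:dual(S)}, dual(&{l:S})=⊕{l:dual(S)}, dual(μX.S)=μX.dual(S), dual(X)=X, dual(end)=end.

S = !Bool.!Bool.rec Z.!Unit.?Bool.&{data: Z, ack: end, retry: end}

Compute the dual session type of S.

?Bool.?Bool.rec Z.?Unit.!Bool.+{data: Z, ack: end, retry: end}

!Bool → ?Bool
  !Bool → ?Bool
    rec Z → rec Z  (binder kept)
      !Unit → ?Unit
        ?Bool → !Bool
          &{data,ack,retry} → +{data,ack,retry}  (&→⊕)
            [data]
              Z self-dual
            [ack]
              end self-dual
            [retry]
              end self-dual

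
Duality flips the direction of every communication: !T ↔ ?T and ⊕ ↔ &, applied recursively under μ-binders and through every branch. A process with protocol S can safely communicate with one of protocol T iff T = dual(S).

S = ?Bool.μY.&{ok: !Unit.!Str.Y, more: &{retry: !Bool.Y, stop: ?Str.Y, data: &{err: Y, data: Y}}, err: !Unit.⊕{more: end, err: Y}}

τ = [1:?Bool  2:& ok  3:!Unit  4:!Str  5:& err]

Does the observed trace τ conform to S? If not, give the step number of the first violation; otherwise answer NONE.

[1] ?Bool  ✓  cont: μY.…
[2] & ok  ✓  cont: !Unit.!Str.μY.…
[3] !Unit  ✓  cont: !Str.μY.…
[4] !Str  ✓  cont: μY.…
[5] & err  ✓  cont: !Unit.⊕{more: end, err: μY.…}
τ conforms to S (length 5)

NONE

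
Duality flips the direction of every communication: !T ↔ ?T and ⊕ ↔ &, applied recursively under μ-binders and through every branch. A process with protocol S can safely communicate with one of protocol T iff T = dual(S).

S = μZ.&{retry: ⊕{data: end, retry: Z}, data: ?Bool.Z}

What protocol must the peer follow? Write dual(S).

μZ.⊕{retry: &{data: end, retry: Z}, data: !Bool.Z}

μZ = μZ  (μ self-dual)
  &{retry,data} = ⊕{retry,data}  (offer→select)
    • retry:
      ⊕{data,retry} = &{data,retry}  (internal→external)
        • data:
          dual(end) = end
        • retry:
          dual(Z) = Z
    • data:
      ?Bool = !Bool
        dual(Z) = Z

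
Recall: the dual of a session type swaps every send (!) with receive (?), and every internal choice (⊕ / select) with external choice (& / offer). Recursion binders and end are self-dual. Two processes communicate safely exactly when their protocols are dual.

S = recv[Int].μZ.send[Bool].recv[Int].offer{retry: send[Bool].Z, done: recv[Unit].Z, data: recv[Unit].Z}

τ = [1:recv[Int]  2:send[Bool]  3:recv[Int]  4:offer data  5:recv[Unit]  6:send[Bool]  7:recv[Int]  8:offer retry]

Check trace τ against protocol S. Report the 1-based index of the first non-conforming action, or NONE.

NONE

@1 recv[Int]  ok  residual = μZ.…
@2 send[Bool]  ok  residual = recv[Int].offer{retry: send[Bool].μZ.…, done: recv[Unit].μZ.…, data: recv[Unit].μZ.…}
@3 recv[Int]  ok  residual = offer{retry: send[Bool].μZ.…, done: recv[Unit].μZ.…, data: recv[Unit].μZ.…}
@4 offer data  ok  residual = recv[Unit].μZ.…
@5 recv[Unit]  ok  residual = μZ.…
@6 send[Bool]  ok  residual = recv[Int].offer{retry: send[Bool].μZ.…, done: recv[Unit].μZ.…, data: recv[Unit].μZ.…}
@7 recv[Int]  ok  residual = offer{retry: send[Bool].μZ.…, done: recv[Unit].μZ.…, data: recv[Unit].μZ.…}
@8 offer retry  ok  residual = send[Bool].μZ.…
trace exhausted — no violation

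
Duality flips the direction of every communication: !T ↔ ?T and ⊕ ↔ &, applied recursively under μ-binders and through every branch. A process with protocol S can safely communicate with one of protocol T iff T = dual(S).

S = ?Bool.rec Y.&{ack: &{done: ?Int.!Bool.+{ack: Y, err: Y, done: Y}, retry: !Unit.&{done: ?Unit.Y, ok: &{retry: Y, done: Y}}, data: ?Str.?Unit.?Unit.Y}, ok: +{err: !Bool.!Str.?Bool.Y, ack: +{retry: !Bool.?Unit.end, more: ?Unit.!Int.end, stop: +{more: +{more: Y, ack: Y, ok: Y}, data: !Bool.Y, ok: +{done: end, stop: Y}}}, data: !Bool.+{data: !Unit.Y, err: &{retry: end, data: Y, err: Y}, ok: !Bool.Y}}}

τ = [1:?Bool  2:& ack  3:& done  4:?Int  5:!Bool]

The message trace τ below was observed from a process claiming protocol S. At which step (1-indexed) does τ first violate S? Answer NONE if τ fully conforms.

[1] ?Bool  match  now at rec Y.…
[2] & ack  match  now at &{done: ?Int.!Bool.+{ack: rec Y.…, err: rec Y.…, done: rec Y.…}, retry: !Unit.&{done: ?Unit.rec Y.…, ok: &{retry: rec Y.…, done: rec Y.…}}, data: ?Str.?Unit.?Unit.rec Y.…}
[3] & done  match  now at ?Int.!Bool.+{ack: rec Y.…, err: rec Y.…, done: rec Y.…}
[4] ?Int  match  now at !Bool.+{ack: rec Y.…, err: rec Y.…, done: rec Y.…}
[5] !Bool  match  now at +{ack: rec Y.…, err: rec Y.…, done: rec Y.…}
τ conforms to S (length 5)

NONE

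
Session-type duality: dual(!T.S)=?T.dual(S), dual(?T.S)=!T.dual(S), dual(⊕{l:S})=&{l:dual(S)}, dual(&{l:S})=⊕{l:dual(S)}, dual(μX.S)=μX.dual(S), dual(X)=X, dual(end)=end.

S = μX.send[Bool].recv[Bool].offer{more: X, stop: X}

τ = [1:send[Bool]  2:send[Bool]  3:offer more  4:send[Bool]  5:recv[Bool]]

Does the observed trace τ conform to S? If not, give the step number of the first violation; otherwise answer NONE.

[1] send[Bool]  match  now at recv[Bool].offer{more: μX.…, stop: μX.…}
[2] got send[Bool], protocol expects recv[Bool]  ✗

2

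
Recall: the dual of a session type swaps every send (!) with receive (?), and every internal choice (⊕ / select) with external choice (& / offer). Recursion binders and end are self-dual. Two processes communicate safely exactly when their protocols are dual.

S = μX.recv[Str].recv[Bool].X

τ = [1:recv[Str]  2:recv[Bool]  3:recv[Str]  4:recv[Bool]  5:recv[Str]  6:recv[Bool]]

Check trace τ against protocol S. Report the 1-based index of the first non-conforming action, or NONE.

@1 recv[Str]  ok  state: recv[Bool].μX.…
@2 recv[Bool]  ok  state: μX.…
@3 recv[Str]  ok  state: recv[Bool].μX.…
@4 recv[Bool]  ok  state: μX.…
@5 recv[Str]  ok  state: recv[Bool].μX.…
@6 recv[Bool]  ok  state: μX.…
τ conforms to S (length 6)

NONE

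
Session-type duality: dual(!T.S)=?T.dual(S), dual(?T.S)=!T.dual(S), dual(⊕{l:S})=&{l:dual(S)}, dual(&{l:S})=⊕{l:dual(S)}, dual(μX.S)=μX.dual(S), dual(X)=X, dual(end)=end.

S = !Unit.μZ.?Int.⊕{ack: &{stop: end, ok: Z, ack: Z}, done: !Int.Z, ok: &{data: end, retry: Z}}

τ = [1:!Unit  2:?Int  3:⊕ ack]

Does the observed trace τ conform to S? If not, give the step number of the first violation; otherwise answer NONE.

NONE

@1 !Unit  ok  state: μZ.…
@2 ?Int  ok  state: ⊕{ack: &{stop: end, ok: μZ.…, ack: μZ.…}, done: !Int.μZ.…, ok: &{data: end, retry: μZ.…}}
@3 ⊕ ack  ok  state: &{stop: end, ok: μZ.…, ack: μZ.…}
τ conforms to S (length 3)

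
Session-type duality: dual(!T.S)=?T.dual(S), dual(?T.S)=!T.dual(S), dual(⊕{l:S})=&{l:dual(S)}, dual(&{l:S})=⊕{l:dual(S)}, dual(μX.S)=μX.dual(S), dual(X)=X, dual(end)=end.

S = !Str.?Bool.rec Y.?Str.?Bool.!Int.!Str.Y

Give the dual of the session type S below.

?Str.!Bool.rec Y.!Str.!Bool.?Int.?Str.Y

!Str = ?Str
  ?Bool = !Bool
    rec Y = rec Y  (μ self-dual)
      ?Str = !Str
        ?Bool = !Bool
          !Int = ?Int
            !Str = ?Str
              Y self-dual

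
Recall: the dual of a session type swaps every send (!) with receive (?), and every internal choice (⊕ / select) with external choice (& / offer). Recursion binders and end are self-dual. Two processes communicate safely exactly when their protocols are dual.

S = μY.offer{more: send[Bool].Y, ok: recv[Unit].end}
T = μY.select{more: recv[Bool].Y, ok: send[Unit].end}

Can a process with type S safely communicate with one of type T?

μY ‖ μY  ok (rec unchanged)
  offer{more,ok} ‖ select{more,ok}  ok same labels
    [more]
      send[Bool] ‖ recv[Bool]  ok
        Y ‖ Y  ok
    [ok]
      recv[Unit] ‖ send[Unit]  ok
        end ‖ end  ok

YES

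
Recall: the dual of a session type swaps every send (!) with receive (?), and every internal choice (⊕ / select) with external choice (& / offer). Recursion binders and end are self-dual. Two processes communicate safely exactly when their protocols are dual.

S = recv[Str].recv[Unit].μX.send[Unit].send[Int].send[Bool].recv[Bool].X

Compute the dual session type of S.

send[Str].send[Unit].μX.recv[Unit].recv[Int].recv[Bool].send[Bool].X

recv[Str] → send[Str]
  recv[Unit] → send[Unit]
    μX → μX  (rec unchanged)
      send[Unit] → recv[Unit]
        send[Int] → recv[Int]
          send[Bool] → recv[Bool]
            recv[Bool] → send[Bool]
              X ↦ X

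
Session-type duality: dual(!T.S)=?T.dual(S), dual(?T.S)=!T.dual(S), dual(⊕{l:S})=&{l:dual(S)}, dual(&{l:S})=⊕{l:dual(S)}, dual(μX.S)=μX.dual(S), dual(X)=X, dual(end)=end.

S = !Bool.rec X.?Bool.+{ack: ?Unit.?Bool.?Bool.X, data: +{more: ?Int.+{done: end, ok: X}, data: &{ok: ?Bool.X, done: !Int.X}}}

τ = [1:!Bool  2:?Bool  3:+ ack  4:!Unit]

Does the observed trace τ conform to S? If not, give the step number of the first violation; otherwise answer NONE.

[1] !Bool  ok  cont: rec X.…
[2] ?Bool  ok  cont: +{ack: ?Unit.?Bool.?Bool.rec X.…, data: +{more: ?Int.+{done: end, ok: rec X.…}, data: &{ok: ?Bool.rec X.…, done: !Int.rec X.…}}}
[3] + ack  ok  cont: ?Unit.?Bool.?Bool.rec X.…
[4] got !Unit, protocol expects ?Unit  ✗

4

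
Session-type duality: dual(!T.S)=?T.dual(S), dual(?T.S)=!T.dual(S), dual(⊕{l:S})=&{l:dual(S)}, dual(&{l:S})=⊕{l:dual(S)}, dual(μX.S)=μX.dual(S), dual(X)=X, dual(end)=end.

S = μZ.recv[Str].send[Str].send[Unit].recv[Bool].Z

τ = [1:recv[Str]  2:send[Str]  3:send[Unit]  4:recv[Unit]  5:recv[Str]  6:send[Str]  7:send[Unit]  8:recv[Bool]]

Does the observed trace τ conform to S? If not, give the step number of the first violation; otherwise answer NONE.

@1 recv[Str]  ✓  residual = send[Str].send[Unit].recv[Bool].μZ.…
@2 send[Str]  ✓  residual = send[Unit].recv[Bool].μZ.…
@3 send[Unit]  ✓  residual = recv[Bool].μZ.…
@4 got recv[Unit], protocol expects recv[Bool]  ✗

4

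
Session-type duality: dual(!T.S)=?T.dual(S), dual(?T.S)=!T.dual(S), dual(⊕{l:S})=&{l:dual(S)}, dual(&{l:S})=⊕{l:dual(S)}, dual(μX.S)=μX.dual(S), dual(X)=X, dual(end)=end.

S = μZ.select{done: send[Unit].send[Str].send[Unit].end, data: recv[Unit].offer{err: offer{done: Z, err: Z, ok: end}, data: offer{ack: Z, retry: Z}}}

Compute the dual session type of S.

μZ = μZ  (rec unchanged)
  select{done,data} = offer{done,data}  (internal→external)
    [done]
      send[Unit] = recv[Unit]
        send[Str] = recv[Str]
          send[Unit] = recv[Unit]
            dual(end) = end
    [data]
      recv[Unit] = send[Unit]
        offer{err,data} = select{err,data}  (offer→select)
          [err]
            offer{done,err,ok} = select{done,err,ok}  (offer→select)
              [done]
                dual(Z) = Z
              [err]
                dual(Z) = Z
              [ok]
                dual(end) = end
          [data]
            offer{ack,retry} = select{ack,retry}  (offer→select)
              [ack]
                dual(Z) = Z
              [retry]
                dual(Z) = Z

μZ.offer{done: recv[Unit].recv[Str].recv[Unit].end, data: send[Unit].select{err: select{done: Z, err: Z, ok: end}, data: select{ack: Z, retry: Z}}}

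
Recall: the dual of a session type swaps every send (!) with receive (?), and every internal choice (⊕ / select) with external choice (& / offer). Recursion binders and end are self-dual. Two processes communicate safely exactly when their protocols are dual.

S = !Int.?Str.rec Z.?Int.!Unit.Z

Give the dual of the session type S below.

!Int = ?Int
  ?Str = !Str
    rec Z = rec Z  (binder kept)
      ?Int = !Int
        !Unit = ?Unit
          dual(Z) = Z

?Int.!Str.rec Z.!Int.?Unit.Z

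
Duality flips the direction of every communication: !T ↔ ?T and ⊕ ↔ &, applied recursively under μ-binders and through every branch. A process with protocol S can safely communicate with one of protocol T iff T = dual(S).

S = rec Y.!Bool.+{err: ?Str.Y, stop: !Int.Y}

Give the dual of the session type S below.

rec Y.?Bool.&{err: !Str.Y, stop: ?Int.Y}

rec Y ↦ rec Y  (μ self-dual)
  !Bool ↦ ?Bool
    +{err,stop} ↦ &{err,stop}  (internal→external)
      [err]
        ?Str ↦ !Str
          Y ↦ Y
      [stop]
        !Int ↦ ?Int
          Y ↦ Y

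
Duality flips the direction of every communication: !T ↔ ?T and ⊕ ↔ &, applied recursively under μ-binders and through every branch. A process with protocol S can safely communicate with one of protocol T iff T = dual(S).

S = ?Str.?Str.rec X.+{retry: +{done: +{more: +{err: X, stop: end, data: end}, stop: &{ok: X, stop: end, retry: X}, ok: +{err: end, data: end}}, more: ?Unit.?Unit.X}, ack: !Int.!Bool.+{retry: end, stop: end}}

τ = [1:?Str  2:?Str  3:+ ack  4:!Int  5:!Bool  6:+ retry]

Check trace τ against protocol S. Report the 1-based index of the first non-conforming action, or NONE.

step 1: ?Str  ok  state: ?Str.rec X.…
step 2: ?Str  ok  state: rec X.…
step 3: + ack  ok  state: !Int.!Bool.+{retry: end, stop: end}
step 4: !Int  ok  state: !Bool.+{retry: end, stop: end}
step 5: !Bool  ok  state: +{retry: end, stop: end}
step 6: + retry  ok  state: end
trace exhausted — no violation

NONE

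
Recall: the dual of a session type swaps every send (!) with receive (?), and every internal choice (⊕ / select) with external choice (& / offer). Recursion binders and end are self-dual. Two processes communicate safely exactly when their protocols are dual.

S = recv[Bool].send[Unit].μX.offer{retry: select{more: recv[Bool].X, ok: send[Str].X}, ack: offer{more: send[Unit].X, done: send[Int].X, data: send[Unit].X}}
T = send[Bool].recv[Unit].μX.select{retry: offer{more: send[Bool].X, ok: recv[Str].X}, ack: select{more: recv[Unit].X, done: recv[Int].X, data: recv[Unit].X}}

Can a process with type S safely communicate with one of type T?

recv[Bool] vs send[Bool]  ok
  send[Unit] vs recv[Unit]  ok
    μX vs μX  ok (binder kept)
      offer{retry,ack} vs select{retry,ack}  ok label sets agree
        case retry:
          select{more,ok} vs offer{more,ok}  ok label sets agree
            case more:
              recv[Bool] vs send[Bool]  ok
                X vs X  ok
            case ok:
              send[Str] vs recv[Str]  ok
                X vs X  ok
        case ack:
          offer{more,done,data} vs select{more,done,data}  ok label sets agree
            case more:
              send[Unit] vs recv[Unit]  ok
                X vs X  ok
            case done:
              send[Int] vs recv[Int]  ok
                X vs X  ok
            case data:
              send[Unit] vs recv[Unit]  ok
                X vs X  ok

YES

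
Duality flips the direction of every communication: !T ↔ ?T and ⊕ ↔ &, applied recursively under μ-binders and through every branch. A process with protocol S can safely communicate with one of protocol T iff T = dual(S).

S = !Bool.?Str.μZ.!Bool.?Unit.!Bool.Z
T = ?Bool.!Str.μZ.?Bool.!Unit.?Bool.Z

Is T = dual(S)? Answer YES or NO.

YES

!Bool | ?Bool  match
  ?Str | !Str  match
    μZ | μZ  match (rec unchanged)
      !Bool | ?Bool  match
        ?Unit | !Unit  match
          !Bool | ?Bool  match
            Z | Z  match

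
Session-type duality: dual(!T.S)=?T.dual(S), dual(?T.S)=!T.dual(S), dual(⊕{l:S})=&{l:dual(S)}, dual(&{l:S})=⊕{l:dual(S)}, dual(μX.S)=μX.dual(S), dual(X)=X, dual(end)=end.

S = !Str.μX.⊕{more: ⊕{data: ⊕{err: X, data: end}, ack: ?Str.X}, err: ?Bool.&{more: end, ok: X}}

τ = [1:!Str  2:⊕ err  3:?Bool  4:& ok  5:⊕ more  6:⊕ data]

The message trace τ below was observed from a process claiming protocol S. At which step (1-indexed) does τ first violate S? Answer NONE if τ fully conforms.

NONE

step 1: !Str  match  now at μX.…
step 2: ⊕ err  match  now at ?Bool.&{more: end, ok: μX.…}
step 3: ?Bool  match  now at &{more: end, ok: μX.…}
step 4: & ok  match  now at μX.…
step 5: ⊕ more  match  now at ⊕{data: ⊕{err: μX.…, data: end}, ack: ?Str.μX.…}
step 6: ⊕ data  match  now at ⊕{err: μX.…, data: end}
all 6 steps conform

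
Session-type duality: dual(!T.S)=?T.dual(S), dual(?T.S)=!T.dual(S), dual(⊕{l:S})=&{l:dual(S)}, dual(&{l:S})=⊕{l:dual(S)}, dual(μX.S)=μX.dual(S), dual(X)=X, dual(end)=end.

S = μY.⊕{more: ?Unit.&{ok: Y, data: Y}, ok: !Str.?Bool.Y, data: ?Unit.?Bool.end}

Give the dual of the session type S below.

μY.&{more: !Unit.⊕{ok: Y, data: Y}, ok: ?Str.!Bool.Y, data: !Unit.!Bool.end}

μY → μY  (binder kept)
  ⊕{more,ok,data} → &{more,ok,data}  (select→offer)
    case more:
      ?Unit → !Unit
        &{ok,data} → ⊕{ok,data}  (&→⊕)
          case ok:
            dual(Y) = Y
          case data:
            dual(Y) = Y
    case ok:
      !Str → ?Str
        ?Bool → !Bool
          dual(Y) = Y
    case data:
      ?Unit → !Unit
        ?Bool → !Bool
          dual(end) = end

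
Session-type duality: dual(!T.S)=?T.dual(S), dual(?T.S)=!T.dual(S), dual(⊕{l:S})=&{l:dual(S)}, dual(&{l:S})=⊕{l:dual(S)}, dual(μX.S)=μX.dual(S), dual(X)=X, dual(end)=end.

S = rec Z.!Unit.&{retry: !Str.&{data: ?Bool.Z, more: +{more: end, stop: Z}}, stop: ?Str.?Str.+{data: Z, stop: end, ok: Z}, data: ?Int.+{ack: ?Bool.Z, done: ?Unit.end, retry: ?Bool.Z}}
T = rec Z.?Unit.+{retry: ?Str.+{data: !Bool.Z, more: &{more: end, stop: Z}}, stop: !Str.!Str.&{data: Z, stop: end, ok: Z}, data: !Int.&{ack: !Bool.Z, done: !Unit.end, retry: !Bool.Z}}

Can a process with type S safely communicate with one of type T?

YES

rec Z vs rec Z  ✓ (rec unchanged)
  !Unit vs ?Unit  ✓
    &{retry,stop,data} vs +{retry,stop,data}  ✓ label sets agree
      • retry:
        !Str vs ?Str  ✓
          &{data,more} vs +{data,more}  ✓ label sets agree
            • data:
              ?Bool vs !Bool  ✓
                Z vs Z  ✓
            • more:
              +{more,stop} vs &{more,stop}  ✓ label sets agree
                • more:
                  end vs end  ✓
                • stop:
                  Z vs Z  ✓
      • stop:
        ?Str vs !Str  ✓
          ?Str vs !Str  ✓
            +{data,stop,ok} vs &{data,stop,ok}  ✓ label sets agree
              • data:
                Z vs Z  ✓
              • stop:
                end vs end  ✓
              • ok:
                Z vs Z  ✓
      • data:
        ?Int vs !Int  ✓
          +{ack,done,retry} vs &{ack,done,retry}  ✓ label sets agree
            • ack:
              ?Bool vs !Bool  ✓
                Z vs Z  ✓
            • done:
              ?Unit vs !Unit  ✓
                end vs end  ✓
            • retry:
              ?Bool vs !Bool  ✓
                Z vs Z  ✓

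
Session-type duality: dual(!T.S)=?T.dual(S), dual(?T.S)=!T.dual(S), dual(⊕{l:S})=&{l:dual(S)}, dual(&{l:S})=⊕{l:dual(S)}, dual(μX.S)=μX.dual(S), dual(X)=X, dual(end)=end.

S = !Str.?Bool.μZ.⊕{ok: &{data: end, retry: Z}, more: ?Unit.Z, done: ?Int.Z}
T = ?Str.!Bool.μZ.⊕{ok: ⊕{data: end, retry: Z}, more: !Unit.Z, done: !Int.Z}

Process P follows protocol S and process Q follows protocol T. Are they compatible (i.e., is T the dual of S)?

!Str | ?Str  ✓
  ?Bool | !Bool  ✓
    μZ | μZ  ✓ (rec unchanged)
      ⊕{ok,more,done} | ⊕{ok,more,done}  ✗ choice polarity not flipped — not dual

NO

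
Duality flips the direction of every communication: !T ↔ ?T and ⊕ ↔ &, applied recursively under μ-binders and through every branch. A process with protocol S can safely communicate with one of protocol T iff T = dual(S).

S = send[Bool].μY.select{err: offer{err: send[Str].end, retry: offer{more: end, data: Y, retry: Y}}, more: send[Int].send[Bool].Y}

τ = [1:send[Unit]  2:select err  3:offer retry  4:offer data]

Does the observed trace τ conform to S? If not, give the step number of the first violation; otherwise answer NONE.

[1] got send[Unit], protocol expects send[Bool]  ✗

1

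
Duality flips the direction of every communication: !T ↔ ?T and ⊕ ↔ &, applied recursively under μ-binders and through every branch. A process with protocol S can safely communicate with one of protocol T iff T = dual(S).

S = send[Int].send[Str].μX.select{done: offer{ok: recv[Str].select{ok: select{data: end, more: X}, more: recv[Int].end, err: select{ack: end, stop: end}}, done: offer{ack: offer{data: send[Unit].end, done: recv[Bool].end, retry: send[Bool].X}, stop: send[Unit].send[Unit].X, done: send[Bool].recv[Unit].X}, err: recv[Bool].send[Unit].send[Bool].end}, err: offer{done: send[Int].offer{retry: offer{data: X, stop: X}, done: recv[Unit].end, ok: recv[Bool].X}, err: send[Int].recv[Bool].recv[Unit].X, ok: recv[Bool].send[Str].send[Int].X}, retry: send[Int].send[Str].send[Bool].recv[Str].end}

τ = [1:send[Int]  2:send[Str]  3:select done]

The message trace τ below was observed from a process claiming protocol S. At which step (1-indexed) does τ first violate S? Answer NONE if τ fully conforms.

step 1: send[Int]  match  residual = send[Str].μX.…
step 2: send[Str]  match  residual = μX.…
step 3: select done  match  residual = offer{ok: recv[Str].select{ok: select{data: end, more: μX.…}, more: recv[Int].end, err: select{ack: end, stop: end}}, done: offer{ack: offer{data: send[Unit].end, done: recv[Bool].end, retry: send[Bool].μX.…}, stop: send[Unit].send[Unit].μX.…, done: send[Bool].recv[Unit].μX.…}, err: recv[Bool].send[Unit].send[Bool].end}
all 3 steps conform

NONE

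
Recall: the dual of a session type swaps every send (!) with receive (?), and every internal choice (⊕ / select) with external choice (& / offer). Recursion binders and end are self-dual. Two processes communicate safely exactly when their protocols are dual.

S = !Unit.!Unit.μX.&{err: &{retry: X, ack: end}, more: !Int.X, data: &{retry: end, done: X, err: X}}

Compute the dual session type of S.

?Unit.?Unit.μX.⊕{err: ⊕{retry: X, ack: end}, more: ?Int.X, data: ⊕{retry: end, done: X, err: X}}

!Unit → ?Unit
  !Unit → ?Unit
    μX → μX  (μ self-dual)
      &{err,more,data} → ⊕{err,more,data}  (external→internal)
        case err:
          &{retry,ack} → ⊕{retry,ack}  (external→internal)
            case retry:
              X self-dual
            case ack:
              end self-dual
        case more:
          !Int → ?Int
            X self-dual
        case data:
          &{retry,done,err} → ⊕{retry,done,err}  (external→internal)
            case retry:
              end self-dual
            case done:
              X self-dual
            case err:
              X self-dual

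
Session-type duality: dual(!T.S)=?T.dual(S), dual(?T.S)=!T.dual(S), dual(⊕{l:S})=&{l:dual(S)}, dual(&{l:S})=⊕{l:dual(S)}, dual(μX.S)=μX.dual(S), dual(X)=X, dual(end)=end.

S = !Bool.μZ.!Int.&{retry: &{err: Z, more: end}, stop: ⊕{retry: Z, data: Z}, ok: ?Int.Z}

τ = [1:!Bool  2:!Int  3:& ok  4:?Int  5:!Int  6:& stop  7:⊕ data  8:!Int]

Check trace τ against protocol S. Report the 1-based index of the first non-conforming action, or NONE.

NONE

[1] !Bool  match  residual = μZ.…
[2] !Int  match  residual = &{retry: &{err: μZ.…, more: end}, stop: ⊕{retry: μZ.…, data: μZ.…}, ok: ?Int.μZ.…}
[3] & ok  match  residual = ?Int.μZ.…
[4] ?Int  match  residual = μZ.…
[5] !Int  match  residual = &{retry: &{err: μZ.…, more: end}, stop: ⊕{retry: μZ.…, data: μZ.…}, ok: ?Int.μZ.…}
[6] & stop  match  residual = ⊕{retry: μZ.…, data: μZ.…}
[7] ⊕ data  match  residual = μZ.…
[8] !Int  match  residual = &{retry: &{err: μZ.…, more: end}, stop: ⊕{retry: μZ.…, data: μZ.…}, ok: ?Int.μZ.…}
τ conforms to S (length 8)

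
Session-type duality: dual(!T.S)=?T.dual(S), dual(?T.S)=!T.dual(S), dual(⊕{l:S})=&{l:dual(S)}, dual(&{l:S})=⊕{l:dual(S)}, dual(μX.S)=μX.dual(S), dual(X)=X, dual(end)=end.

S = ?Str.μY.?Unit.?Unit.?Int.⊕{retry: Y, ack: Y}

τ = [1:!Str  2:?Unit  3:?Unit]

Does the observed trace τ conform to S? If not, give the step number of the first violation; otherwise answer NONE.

step 1: got !Str, protocol expects ?Str  ✗

1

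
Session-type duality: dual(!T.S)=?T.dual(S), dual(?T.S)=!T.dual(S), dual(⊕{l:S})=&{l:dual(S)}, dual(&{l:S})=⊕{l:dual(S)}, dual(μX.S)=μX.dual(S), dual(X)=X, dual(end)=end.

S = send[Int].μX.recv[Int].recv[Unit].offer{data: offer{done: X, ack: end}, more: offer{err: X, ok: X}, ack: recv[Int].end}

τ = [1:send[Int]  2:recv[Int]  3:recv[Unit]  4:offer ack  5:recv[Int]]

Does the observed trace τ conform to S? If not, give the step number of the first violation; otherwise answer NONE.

@1 send[Int]  match  residual = μX.…
@2 recv[Int]  match  residual = recv[Unit].offer{data: offer{done: μX.…, ack: end}, more: offer{err: μX.…, ok: μX.…}, ack: recv[Int].end}
@3 recv[Unit]  match  residual = offer{data: offer{done: μX.…, ack: end}, more: offer{err: μX.…, ok: μX.…}, ack: recv[Int].end}
@4 offer ack  match  residual = recv[Int].end
@5 recv[Int]  match  residual = end
τ conforms to S (length 5)

NONE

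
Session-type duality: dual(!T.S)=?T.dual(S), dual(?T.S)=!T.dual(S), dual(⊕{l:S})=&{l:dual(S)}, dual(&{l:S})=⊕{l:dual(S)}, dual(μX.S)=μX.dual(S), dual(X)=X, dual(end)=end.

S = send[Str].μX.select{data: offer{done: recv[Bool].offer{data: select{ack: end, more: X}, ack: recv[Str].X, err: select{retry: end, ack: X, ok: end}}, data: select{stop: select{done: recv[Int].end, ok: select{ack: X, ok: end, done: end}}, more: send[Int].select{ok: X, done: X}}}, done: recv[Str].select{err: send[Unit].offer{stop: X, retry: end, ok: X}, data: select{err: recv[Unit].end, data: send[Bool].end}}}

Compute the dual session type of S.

send[Str] = recv[Str]
  μX = μX  (rec unchanged)
    select{data,done} = offer{data,done}  (⊕→&)
      case data:
        offer{done,data} = select{done,data}  (&→⊕)
          case done:
            recv[Bool] = send[Bool]
              offer{data,ack,err} = select{data,ack,err}  (&→⊕)
                case data:
                  select{ack,more} = offer{ack,more}  (⊕→&)
                    case ack:
                      dual(end) = end
                    case more:
                      dual(X) = X
                case ack:
                  recv[Str] = send[Str]
                    dual(X) = X
                case err:
                  select{retry,ack,ok} = offer{retry,ack,ok}  (⊕→&)
                    case retry:
                      dual(end) = end
                    case ack:
                      dual(X) = X
                    case ok:
                      dual(end) = end
          case data:
            select{stop,more} = offer{stop,more}  (⊕→&)
              case stop:
                select{done,ok} = offer{done,ok}  (⊕→&)
                  case done:
                    recv[Int] = send[Int]
                      dual(end) = end
                  case ok:
                    select{ack,ok,done} = offer{ack,ok,done}  (⊕→&)
                      case ack:
                        dual(X) = X
                      case ok:
                        dual(end) = end
                      case done:
                        dual(end) = end
              case more:
                send[Int] = recv[Int]
                  select{ok,done} = offer{ok,done}  (⊕→&)
                    case ok:
                      dual(X) = X
                    case done:
                      dual(X) = X
      case done:
        recv[Str] = send[Str]
          select{err,data} = offer{err,data}  (⊕→&)
            case err:
              send[Unit] = recv[Unit]
                offer{stop,retry,ok} = select{stop,retry,ok}  (&→⊕)
                  case stop:
                    dual(X) = X
                  case retry:
                    dual(end) = end
                  case ok:
                    dual(X) = X
            case data:
              select{err,data} = offer{err,data}  (⊕→&)
                case err:
                  recv[Unit] = send[Unit]
                    dual(end) = end
                case data:
                  send[Bool] = recv[Bool]
                    dual(end) = end

recv[Str].μX.offer{data: select{done: send[Bool].select{data: offer{ack: end, more: X}, ack: send[Str].X, err: offer{retry: end, ack: X, ok: end}}, data: offer{stop: offer{done: send[Int].end, ok: offer{ack: X, ok: end, done: end}}, more: recv[Int].offer{ok: X, done: X}}}, done: send[Str].offer{err: recv[Unit].select{stop: X, retry: end, ok: X}, data: offer{err: send[Unit].end, data: recv[Bool].end}}}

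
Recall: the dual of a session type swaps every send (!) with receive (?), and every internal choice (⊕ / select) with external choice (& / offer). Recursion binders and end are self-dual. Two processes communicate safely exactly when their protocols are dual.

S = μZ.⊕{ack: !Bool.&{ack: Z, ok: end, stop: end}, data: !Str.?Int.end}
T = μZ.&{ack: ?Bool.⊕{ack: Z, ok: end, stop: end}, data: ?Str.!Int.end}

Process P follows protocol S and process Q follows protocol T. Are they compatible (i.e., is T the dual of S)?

μZ | μZ  match (rec unchanged)
  ⊕{ack,data} | &{ack,data}  match label sets agree
    • ack:
      !Bool | ?Bool  match
        &{ack,ok,stop} | ⊕{ack,ok,stop}  match label sets agree
          • ack:
            Z | Z  match
          • ok:
            end | end  match
          • stop:
            end | end  match
    • data:
      !Str | ?Str  match
        ?Int | !Int  match
          end | end  match

YES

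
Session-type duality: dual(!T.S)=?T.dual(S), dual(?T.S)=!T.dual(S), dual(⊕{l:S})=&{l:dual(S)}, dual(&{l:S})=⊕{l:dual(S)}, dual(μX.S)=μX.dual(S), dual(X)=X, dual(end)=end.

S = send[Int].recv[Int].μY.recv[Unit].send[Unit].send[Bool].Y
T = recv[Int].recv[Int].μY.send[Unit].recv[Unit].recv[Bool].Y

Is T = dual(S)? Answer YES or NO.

send[Int] ‖ recv[Int]  match
  recv[Int] ‖ recv[Int]  ✗ same direction on both sides — not dual

NO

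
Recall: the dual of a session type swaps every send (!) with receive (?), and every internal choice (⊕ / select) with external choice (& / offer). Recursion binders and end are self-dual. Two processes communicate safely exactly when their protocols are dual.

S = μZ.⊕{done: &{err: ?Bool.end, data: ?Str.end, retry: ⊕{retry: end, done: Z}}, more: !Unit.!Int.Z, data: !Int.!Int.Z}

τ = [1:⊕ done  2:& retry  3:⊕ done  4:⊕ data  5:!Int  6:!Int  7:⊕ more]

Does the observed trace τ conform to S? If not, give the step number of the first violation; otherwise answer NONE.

NONE

step 1: ⊕ done  ✓  state: &{err: ?Bool.end, data: ?Str.end, retry: ⊕{retry: end, done: μZ.…}}
step 2: & retry  ✓  state: ⊕{retry: end, done: μZ.…}
step 3: ⊕ done  ✓  state: μZ.…
step 4: ⊕ data  ✓  state: !Int.!Int.μZ.…
step 5: !Int  ✓  state: !Int.μZ.…
step 6: !Int  ✓  state: μZ.…
step 7: ⊕ more  ✓  state: !Unit.!Int.μZ.…
trace exhausted — no violation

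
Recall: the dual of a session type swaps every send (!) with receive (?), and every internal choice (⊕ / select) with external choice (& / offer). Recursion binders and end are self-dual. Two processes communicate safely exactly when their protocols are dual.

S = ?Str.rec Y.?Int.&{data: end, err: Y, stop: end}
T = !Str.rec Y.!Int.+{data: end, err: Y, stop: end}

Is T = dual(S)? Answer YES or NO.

?Str vs !Str  match
  rec Y vs rec Y  match (binder kept)
    ?Int vs !Int  match
      &{data,err,stop} vs +{data,err,stop}  match same labels
        • data:
          end vs end  match
        • err:
          Y vs Y  match
        • stop:
          end vs end  match

YES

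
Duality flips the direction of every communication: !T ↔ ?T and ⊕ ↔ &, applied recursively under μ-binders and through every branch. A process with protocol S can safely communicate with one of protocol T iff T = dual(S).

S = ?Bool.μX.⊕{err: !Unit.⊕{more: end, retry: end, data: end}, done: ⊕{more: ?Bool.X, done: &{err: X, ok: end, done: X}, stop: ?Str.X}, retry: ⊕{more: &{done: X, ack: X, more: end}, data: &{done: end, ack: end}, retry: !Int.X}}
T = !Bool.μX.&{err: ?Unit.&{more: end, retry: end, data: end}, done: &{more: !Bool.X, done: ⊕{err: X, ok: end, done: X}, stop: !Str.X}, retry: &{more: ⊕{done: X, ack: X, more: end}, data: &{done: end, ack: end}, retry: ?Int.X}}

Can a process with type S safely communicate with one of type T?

NO

?Bool vs !Bool  ok
  μX vs μX  ok (μ self-dual)
    ⊕{err,done,retry} vs &{err,done,retry}  ok labels match
      [err]
        !Unit vs ?Unit  ok
          ⊕{more,retry,data} vs &{more,retry,data}  ok labels match
            [more]
              end vs end  ok
            [retry]
              end vs end  ok
            [data]
              end vs end  ok
      [done]
        ⊕{more,done,stop} vs &{more,done,stop}  ok labels match
          [more]
            ?Bool vs !Bool  ok
              X vs X  ok
          [done]
            &{err,ok,done} vs ⊕{err,ok,done}  ok labels match
              [err]
                X vs X  ok
              [ok]
                end vs end  ok
              [done]
                X vs X  ok
          [stop]
            ?Str vs !Str  ok
              X vs X  ok
      [retry]
        ⊕{more,data,retry} vs &{more,data,retry}  ok labels match
          [more]
            &{done,ack,more} vs ⊕{done,ack,more}  ok labels match
              [done]
                X vs X  ok
              [ack]
                X vs X  ok
              [more]
                end vs end  ok
          [data]
            &{done,ack} vs &{done,ack}  ✗ choice polarity not flipped — not dual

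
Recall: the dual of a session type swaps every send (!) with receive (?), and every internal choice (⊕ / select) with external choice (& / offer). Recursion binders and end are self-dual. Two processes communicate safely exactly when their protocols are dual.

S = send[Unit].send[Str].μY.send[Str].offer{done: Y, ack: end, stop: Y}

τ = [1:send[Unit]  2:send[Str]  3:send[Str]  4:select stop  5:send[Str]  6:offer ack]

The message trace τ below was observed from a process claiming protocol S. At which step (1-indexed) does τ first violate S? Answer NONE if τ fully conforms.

step 1: send[Unit]  ok  cont: send[Str].μY.…
step 2: send[Str]  ok  cont: μY.…
step 3: send[Str]  ok  cont: offer{done: μY.…, ack: end, stop: μY.…}
step 4: got select stop, protocol expects offer done or offer ack or offer stop  ✗

4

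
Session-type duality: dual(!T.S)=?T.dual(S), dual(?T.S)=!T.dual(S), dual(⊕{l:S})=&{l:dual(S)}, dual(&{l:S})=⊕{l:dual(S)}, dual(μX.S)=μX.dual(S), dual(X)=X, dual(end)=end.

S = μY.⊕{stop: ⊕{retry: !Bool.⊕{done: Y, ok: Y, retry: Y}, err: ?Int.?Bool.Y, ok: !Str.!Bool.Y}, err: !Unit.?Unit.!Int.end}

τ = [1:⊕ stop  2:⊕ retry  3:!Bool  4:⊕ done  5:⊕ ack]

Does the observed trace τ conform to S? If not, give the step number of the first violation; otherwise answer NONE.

@1 ⊕ stop  match  residual = ⊕{retry: !Bool.⊕{done: μY.…, ok: μY.…, retry: μY.…}, err: ?Int.?Bool.μY.…, ok: !Str.!Bool.μY.…}
@2 ⊕ retry  match  residual = !Bool.⊕{done: μY.…, ok: μY.…, retry: μY.…}
@3 !Bool  match  residual = ⊕{done: μY.…, ok: μY.…, retry: μY.…}
@4 ⊕ done  match  residual = μY.…
@5 got ⊕ ack, protocol expects ⊕ stop or ⊕ err  ✗

5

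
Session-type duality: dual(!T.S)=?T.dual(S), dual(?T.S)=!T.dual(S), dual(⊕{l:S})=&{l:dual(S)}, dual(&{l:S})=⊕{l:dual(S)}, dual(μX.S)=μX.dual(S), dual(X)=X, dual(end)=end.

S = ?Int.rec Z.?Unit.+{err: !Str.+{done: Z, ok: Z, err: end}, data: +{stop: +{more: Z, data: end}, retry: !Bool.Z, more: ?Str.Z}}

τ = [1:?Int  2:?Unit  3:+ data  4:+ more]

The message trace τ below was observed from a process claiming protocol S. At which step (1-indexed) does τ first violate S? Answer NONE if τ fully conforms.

[1] ?Int  ✓  now at rec Z.…
[2] ?Unit  ✓  now at +{err: !Str.+{done: rec Z.…, ok: rec Z.…, err: end}, data: +{stop: +{more: rec Z.…, data: end}, retry: !Bool.rec Z.…, more: ?Str.rec Z.…}}
[3] + data  ✓  now at +{stop: +{more: rec Z.…, data: end}, retry: !Bool.rec Z.…, more: ?Str.rec Z.…}
[4] + more  ✓  now at ?Str.rec Z.…
trace exhausted — no violation

NONE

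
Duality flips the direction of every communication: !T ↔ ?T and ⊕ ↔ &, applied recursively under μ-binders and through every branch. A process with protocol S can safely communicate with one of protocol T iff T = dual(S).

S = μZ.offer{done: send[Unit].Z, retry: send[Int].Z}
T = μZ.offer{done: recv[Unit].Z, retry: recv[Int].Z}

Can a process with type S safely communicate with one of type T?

μZ ‖ μZ  ✓ (μ self-dual)
  offer{done,retry} ‖ offer{done,retry}  ✗ choice polarity not flipped — not dual

NO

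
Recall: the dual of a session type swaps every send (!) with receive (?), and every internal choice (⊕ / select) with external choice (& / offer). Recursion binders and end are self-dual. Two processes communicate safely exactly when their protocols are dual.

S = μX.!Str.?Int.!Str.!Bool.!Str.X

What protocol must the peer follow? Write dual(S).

μX.?Str.!Int.?Str.?Bool.?Str.X

μX = μX  (μ self-dual)
  !Str = ?Str
    ?Int = !Int
      !Str = ?Str
        !Bool = ?Bool
          !Str = ?Str
            X ↦ X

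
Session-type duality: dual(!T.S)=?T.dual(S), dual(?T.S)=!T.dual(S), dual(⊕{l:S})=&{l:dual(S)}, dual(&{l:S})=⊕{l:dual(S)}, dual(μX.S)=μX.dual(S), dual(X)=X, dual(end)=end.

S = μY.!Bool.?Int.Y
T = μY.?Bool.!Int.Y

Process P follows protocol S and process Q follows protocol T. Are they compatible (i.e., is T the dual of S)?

μY vs μY  ✓ (μ self-dual)
  !Bool vs ?Bool  ✓
    ?Int vs !Int  ✓
      Y vs Y  ✓

YES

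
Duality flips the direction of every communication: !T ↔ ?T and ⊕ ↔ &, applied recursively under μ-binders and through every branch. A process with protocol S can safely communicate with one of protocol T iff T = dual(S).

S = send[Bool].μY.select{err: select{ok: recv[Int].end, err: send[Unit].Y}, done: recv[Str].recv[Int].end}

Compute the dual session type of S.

recv[Bool].μY.offer{err: offer{ok: send[Int].end, err: recv[Unit].Y}, done: send[Str].send[Int].end}

send[Bool] → recv[Bool]
  μY → μY  (rec unchanged)
    select{err,done} → offer{err,done}  (⊕→&)
      case err:
        select{ok,err} → offer{ok,err}  (⊕→&)
          case ok:
            recv[Int] → send[Int]
              end self-dual
          case err:
            send[Unit] → recv[Unit]
              Y self-dual
      case done:
        recv[Str] → send[Str]
          recv[Int] → send[Int]
            end self-dual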